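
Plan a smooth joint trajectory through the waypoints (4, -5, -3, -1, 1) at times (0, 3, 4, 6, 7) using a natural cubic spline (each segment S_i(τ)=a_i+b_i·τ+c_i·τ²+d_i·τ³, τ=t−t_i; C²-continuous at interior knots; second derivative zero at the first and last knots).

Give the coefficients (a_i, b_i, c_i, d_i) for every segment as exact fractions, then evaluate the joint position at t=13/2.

  seg 0: a=4 b=-627/125 c=0 d=28/125
  seg 1: a=-5 b=129/125 c=252/125 d=-131/125
  seg 2: a=-3 b=48/25 c=-141/125 d=167/500
  seg 3: a=-1 b=177/125 c=219/250 d=-73/250
S(13/2) = -219/2000

Δ: Δ0=-3, Δ1=2, Δ2=1, Δ3=2
row 1: diag=8, rhs=30; c'=1/8, d'=15/4
row 2: denom=6−1·1/8=47/8; d'=(-6−1·15/4)/(47/8)=-78/47
row 3: denom=6−2·16/47=250/47; d'=(6−2·-78/47)/(250/47)=219/125
back: M3=219/125
back: M2=-78/47−16/47·219/125=-282/125
back: M1=15/4−1/8·-282/125=504/125
M: M0=0, M1=504/125, M2=-282/125, M3=219/125, M4=0
seg 0: a=4, c=M0/2=0, d=(M1−M0)/(6·3)=28/125, b=Δ0−h0·(2M0+M1)/6=-627/125
seg 1: a=-5, c=M1/2=252/125, d=(M2−M1)/(6·1)=-131/125, b=Δ1−h1·(2M1+M2)/6=129/125
seg 2: a=-3, c=M2/2=-141/125, d=(M3−M2)/(6·2)=167/500, b=Δ2−h2·(2M2+M3)/6=48/25
seg 3: a=-1, c=M3/2=219/250, d=(M4−M3)/(6·1)=-73/250, b=Δ3−h3·(2M3+M4)/6=177/125
t_q=13/2 → seg 3, τ=1/2; S=-1+177/125·τ+219/250·τ²+-73/250·τ³=-219/2000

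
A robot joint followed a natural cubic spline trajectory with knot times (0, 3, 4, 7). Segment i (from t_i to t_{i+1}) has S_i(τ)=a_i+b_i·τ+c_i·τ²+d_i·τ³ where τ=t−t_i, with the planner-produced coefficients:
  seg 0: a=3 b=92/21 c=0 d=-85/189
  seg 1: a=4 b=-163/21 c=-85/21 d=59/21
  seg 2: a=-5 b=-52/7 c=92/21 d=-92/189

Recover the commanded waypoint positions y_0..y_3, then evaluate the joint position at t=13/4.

y_0=3 y_1=4 y_2=-5 y_3=-1
S(13/4) = 829/448

y_0 = S_0(0) = a_0 = 3
y_1 = S_1(0) = a_1 = 4
y_2 = S_2(0) = a_2 = -5
y_3 = S_2(3) = -1
t_q=13/4 is in segment 1 (τ=1/4); S_1(τ)=829/448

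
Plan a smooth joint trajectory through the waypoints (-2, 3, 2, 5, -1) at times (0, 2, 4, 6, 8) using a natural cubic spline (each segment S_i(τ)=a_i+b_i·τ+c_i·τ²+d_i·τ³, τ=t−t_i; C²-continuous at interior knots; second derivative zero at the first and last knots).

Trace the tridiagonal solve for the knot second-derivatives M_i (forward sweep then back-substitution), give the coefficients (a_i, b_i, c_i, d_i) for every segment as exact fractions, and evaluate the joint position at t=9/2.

  seg 0: a=-2 b=395/112 c=0 d=-115/448
  seg 1: a=3 b=25/56 c=-345/224 d=239/448
  seg 2: a=2 b=11/16 c=93/56 d=-281/448
  seg 3: a=5 b=-11/56 c=-471/224 d=157/448
S(9/2) = 9607/3584

Δ: Δ0=5/2, Δ1=-1/2, Δ2=3/2, Δ3=-3
row 1: diag=8, rhs=-18; c'=1/4, d'=-9/4
row 2: denom=8−2·1/4=15/2; d'=(12−2·-9/4)/(15/2)=11/5
row 3: denom=8−2·4/15=112/15; d'=(-27−2·11/5)/(112/15)=-471/112
back: M3=-471/112
back: M2=11/5−4/15·-471/112=93/28
back: M1=-9/4−1/4·93/28=-345/112
M: M0=0, M1=-345/112, M2=93/28, M3=-471/112, M4=0
seg 0: a=-2, c=M0/2=0, d=(M1−M0)/(6·2)=-115/448, b=Δ0−h0·(2M0+M1)/6=395/112
seg 1: a=3, c=M1/2=-345/224, d=(M2−M1)/(6·2)=239/448, b=Δ1−h1·(2M1+M2)/6=25/56
seg 2: a=2, c=M2/2=93/56, d=(M3−M2)/(6·2)=-281/448, b=Δ2−h2·(2M2+M3)/6=11/16
seg 3: a=5, c=M3/2=-471/224, d=(M4−M3)/(6·2)=157/448, b=Δ3−h3·(2M3+M4)/6=-11/56
t_q=9/2 → seg 2, τ=1/2; S=2+11/16·τ+93/56·τ²+-281/448·τ³=9607/3584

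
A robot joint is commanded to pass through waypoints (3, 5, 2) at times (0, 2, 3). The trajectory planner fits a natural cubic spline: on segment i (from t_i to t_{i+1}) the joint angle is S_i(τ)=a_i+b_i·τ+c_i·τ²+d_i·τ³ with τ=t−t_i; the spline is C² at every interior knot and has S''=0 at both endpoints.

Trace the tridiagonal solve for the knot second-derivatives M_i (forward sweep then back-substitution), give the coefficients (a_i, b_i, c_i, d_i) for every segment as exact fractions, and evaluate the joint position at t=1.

  seg 0: a=3 b=7/3 c=0 d=-1/3
  seg 1: a=5 b=-5/3 c=-2 d=2/3
S(1) = 5

Δ: Δ0=1, Δ1=-3
row 1: diag=6, rhs=-24; c'=1/6, d'=-4
back: M1=-4
M: M0=0, M1=-4, M2=0
seg 0: a=3, c=M0/2=0, d=(M1−M0)/(6·2)=-1/3, b=Δ0−h0·(2M0+M1)/6=7/3
seg 1: a=5, c=M1/2=-2, d=(M2−M1)/(6·1)=2/3, b=Δ1−h1·(2M1+M2)/6=-5/3
t_q=1 → seg 0, τ=1; S=3+7/3·τ+0·τ²+-1/3·τ³=5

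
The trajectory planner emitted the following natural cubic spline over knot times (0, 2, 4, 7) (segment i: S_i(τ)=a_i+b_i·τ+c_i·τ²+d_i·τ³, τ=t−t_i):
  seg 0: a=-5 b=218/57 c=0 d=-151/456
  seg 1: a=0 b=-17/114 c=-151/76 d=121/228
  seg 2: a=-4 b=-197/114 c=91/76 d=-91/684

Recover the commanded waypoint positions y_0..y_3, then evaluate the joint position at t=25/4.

y_0 = S_0(0) = a_0 = -5
y_1 = S_1(0) = a_1 = 0
y_2 = S_2(0) = a_2 = -4
y_3 = S_2(3) = -2
t_q=25/4 is in segment 2 (τ=9/4); S_2(τ)=-16255/4864

y_0=-5 y_1=0 y_2=-4 y_3=-2
S(25/4) = -16255/4864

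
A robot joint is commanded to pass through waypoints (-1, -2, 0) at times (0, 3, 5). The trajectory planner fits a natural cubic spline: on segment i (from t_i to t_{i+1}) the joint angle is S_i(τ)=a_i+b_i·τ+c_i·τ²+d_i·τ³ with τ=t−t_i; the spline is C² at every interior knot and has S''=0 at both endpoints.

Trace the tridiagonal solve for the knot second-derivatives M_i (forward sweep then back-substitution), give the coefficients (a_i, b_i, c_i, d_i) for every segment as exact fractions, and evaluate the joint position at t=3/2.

  seg 0: a=-1 b=-11/15 c=0 d=2/45
  seg 1: a=-2 b=7/15 c=2/5 d=-1/15
S(3/2) = -39/20

Δ: Δ0=-1/3, Δ1=1
row 1: diag=10, rhs=8; c'=1/5, d'=4/5
back: M1=4/5
M: M0=0, M1=4/5, M2=0
seg 0: a=-1, c=M0/2=0, d=(M1−M0)/(6·3)=2/45, b=Δ0−h0·(2M0+M1)/6=-11/15
seg 1: a=-2, c=M1/2=2/5, d=(M2−M1)/(6·2)=-1/15, b=Δ1−h1·(2M1+M2)/6=7/15
t_q=3/2 → seg 0, τ=3/2; S=-1+-11/15·τ+0·τ²+2/45·τ³=-39/20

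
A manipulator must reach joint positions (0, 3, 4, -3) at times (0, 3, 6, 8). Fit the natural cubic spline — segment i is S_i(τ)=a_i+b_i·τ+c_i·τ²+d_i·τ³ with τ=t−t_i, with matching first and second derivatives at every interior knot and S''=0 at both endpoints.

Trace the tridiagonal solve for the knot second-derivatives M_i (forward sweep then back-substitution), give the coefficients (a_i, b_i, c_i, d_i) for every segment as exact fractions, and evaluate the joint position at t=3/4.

  seg 0: a=0 b=193/222 c=0 d=29/1998
  seg 1: a=3 b=140/111 c=29/222 d=-293/1998
  seg 2: a=4 b=-425/222 c=-44/37 d=22/111
S(3/4) = 3117/4736

Δ: Δ0=1, Δ1=1/3, Δ2=-7/2
row 1: diag=12, rhs=-4; c'=1/4, d'=-1/3
row 2: denom=10−3·1/4=37/4; d'=(-23−3·-1/3)/(37/4)=-88/37
back: M2=-88/37
back: M1=-1/3−1/4·-88/37=29/111
M: M0=0, M1=29/111, M2=-88/37, M3=0
seg 0: a=0, c=M0/2=0, d=(M1−M0)/(6·3)=29/1998, b=Δ0−h0·(2M0+M1)/6=193/222
seg 1: a=3, c=M1/2=29/222, d=(M2−M1)/(6·3)=-293/1998, b=Δ1−h1·(2M1+M2)/6=140/111
seg 2: a=4, c=M2/2=-44/37, d=(M3−M2)/(6·2)=22/111, b=Δ2−h2·(2M2+M3)/6=-425/222
t_q=3/4 → seg 0, τ=3/4; S=0+193/222·τ+0·τ²+29/1998·τ³=3117/4736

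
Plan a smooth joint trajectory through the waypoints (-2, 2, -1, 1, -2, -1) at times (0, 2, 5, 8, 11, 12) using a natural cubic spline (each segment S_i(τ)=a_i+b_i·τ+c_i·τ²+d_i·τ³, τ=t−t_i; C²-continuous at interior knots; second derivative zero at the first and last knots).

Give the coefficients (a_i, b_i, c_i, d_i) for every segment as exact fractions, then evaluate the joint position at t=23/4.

  seg 0: a=-2 b=8308/2979 c=0 d=-1175/5958
  seg 1: a=2 b=1258/2979 c=-1175/993 d=6338/26811
  seg 2: a=-1 b=-878/2979 c=2813/2979 d=-5575/26811
  seg 3: a=1 b=-725/2979 c=-2762/2979 d=6032/26811
  seg 4: a=-2 b=799/2979 c=1090/993 d=-1090/2979
S(23/4) = -16473/21184

Δ: Δ0=2, Δ1=-1, Δ2=2/3, Δ3=-1, Δ4=1
row 1: diag=10, rhs=-18; c'=3/10, d'=-9/5
row 2: denom=12−3·3/10=111/10; d'=(10−3·-9/5)/(111/10)=154/111
row 3: denom=12−3·10/37=414/37; d'=(-10−3·154/111)/(414/37)=-262/207
row 4: denom=8−3·37/138=331/46; d'=(12−3·-262/207)/(331/46)=2180/993
back: M4=2180/993
back: M3=-262/207−37/138·2180/993=-5524/2979
back: M2=154/111−10/37·-5524/2979=5626/2979
back: M1=-9/5−3/10·5626/2979=-2350/993
M: M0=0, M1=-2350/993, M2=5626/2979, M3=-5524/2979, M4=2180/993, M5=0
seg 0: a=-2, c=M0/2=0, d=(M1−M0)/(6·2)=-1175/5958, b=Δ0−h0·(2M0+M1)/6=8308/2979
seg 1: a=2, c=M1/2=-1175/993, d=(M2−M1)/(6·3)=6338/26811, b=Δ1−h1·(2M1+M2)/6=1258/2979
seg 2: a=-1, c=M2/2=2813/2979, d=(M3−M2)/(6·3)=-5575/26811, b=Δ2−h2·(2M2+M3)/6=-878/2979
seg 3: a=1, c=M3/2=-2762/2979, d=(M4−M3)/(6·3)=6032/26811, b=Δ3−h3·(2M3+M4)/6=-725/2979
seg 4: a=-2, c=M4/2=1090/993, d=(M5−M4)/(6·1)=-1090/2979, b=Δ4−h4·(2M4+M5)/6=799/2979
t_q=23/4 → seg 2, τ=3/4; S=-1+-878/2979·τ+2813/2979·τ²+-5575/26811·τ³=-16473/21184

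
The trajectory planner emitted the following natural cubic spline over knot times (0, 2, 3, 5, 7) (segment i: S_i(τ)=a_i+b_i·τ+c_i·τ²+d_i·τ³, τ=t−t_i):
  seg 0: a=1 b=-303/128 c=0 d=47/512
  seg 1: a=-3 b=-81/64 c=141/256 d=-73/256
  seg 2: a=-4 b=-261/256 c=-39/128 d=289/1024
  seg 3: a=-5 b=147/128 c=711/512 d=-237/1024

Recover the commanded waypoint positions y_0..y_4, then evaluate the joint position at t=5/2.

y_0 = S_0(0) = a_0 = 1
y_1 = S_1(0) = a_1 = -3
y_2 = S_2(0) = a_2 = -4
y_3 = S_3(0) = a_3 = -5
y_4 = S_3(2) = 1
t_q=5/2 is in segment 1 (τ=1/2); S_1(τ)=-7231/2048

y_0=1 y_1=-3 y_2=-4 y_3=-5 y_4=1
S(5/2) = -7231/2048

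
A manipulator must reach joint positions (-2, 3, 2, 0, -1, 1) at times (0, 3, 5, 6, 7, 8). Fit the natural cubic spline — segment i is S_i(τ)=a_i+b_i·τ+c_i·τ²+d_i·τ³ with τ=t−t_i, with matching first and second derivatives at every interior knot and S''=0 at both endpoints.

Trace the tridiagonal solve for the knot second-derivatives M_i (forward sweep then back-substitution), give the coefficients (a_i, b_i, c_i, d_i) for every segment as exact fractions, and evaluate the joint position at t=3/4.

Δ: Δ0=5/3, Δ1=-1/2, Δ2=-2, Δ3=-1, Δ4=2
row 1: diag=10, rhs=-13; c'=1/5, d'=-13/10
row 2: denom=6−2·1/5=28/5; d'=(-9−2·-13/10)/(28/5)=-8/7
row 3: denom=4−1·5/28=107/28; d'=(6−1·-8/7)/(107/28)=200/107
row 4: denom=4−1·28/107=400/107; d'=(18−1·200/107)/(400/107)=863/200
back: M4=863/200
back: M3=200/107−28/107·863/200=37/50
back: M2=-8/7−5/28·37/50=-51/40
back: M1=-13/10−1/5·-51/40=-209/200
M: M0=0, M1=-209/200, M2=-51/40, M3=37/50, M4=863/200, M5=0
seg 0: a=-2, c=M0/2=0, d=(M1−M0)/(6·3)=-209/3600, b=Δ0−h0·(2M0+M1)/6=2627/1200
seg 1: a=3, c=M1/2=-209/400, d=(M2−M1)/(6·2)=-23/1200, b=Δ1−h1·(2M1+M2)/6=373/600
seg 2: a=2, c=M2/2=-51/80, d=(M3−M2)/(6·1)=403/1200, b=Δ2−h2·(2M2+M3)/6=-1019/600
seg 3: a=0, c=M3/2=37/100, d=(M4−M3)/(6·1)=143/240, b=Δ3−h3·(2M3+M4)/6=-2359/1200
seg 4: a=-1, c=M4/2=863/400, d=(M5−M4)/(6·1)=-863/1200, b=Δ4−h4·(2M4+M5)/6=337/600
t_q=3/4 → seg 0, τ=3/4; S=-2+2627/1200·τ+0·τ²+-209/3600·τ³=-1959/5120

  seg 0: a=-2 b=2627/1200 c=0 d=-209/3600
  seg 1: a=3 b=373/600 c=-209/400 d=-23/1200
  seg 2: a=2 b=-1019/600 c=-51/80 d=403/1200
  seg 3: a=0 b=-2359/1200 c=37/100 d=143/240
  seg 4: a=-1 b=337/600 c=863/400 d=-863/1200
S(3/4) = -1959/5120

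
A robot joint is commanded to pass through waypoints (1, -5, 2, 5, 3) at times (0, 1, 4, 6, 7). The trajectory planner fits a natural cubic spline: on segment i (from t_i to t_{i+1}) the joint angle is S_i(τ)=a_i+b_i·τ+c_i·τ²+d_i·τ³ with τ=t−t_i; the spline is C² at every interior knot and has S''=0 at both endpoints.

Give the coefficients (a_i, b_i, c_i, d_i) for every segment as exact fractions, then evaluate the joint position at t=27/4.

  seg 0: a=1 b=-4237/591 c=0 d=691/591
  seg 1: a=-5 b=-2164/591 c=691/197 d=-892/1773
  seg 2: a=2 b=2246/591 c=-201/197 d=-307/4728
  seg 3: a=5 b=-1253/1182 c=-1111/788 d=1111/2364
S(27/4) = 182067/50432

Δ: Δ0=-6, Δ1=7/3, Δ2=3/2, Δ3=-2
row 1: diag=8, rhs=50; c'=3/8, d'=25/4
row 2: denom=10−3·3/8=71/8; d'=(-5−3·25/4)/(71/8)=-190/71
row 3: denom=6−2·16/71=394/71; d'=(-21−2·-190/71)/(394/71)=-1111/394
back: M3=-1111/394
back: M2=-190/71−16/71·-1111/394=-402/197
back: M1=25/4−3/8·-402/197=1382/197
M: M0=0, M1=1382/197, M2=-402/197, M3=-1111/394, M4=0
seg 0: a=1, c=M0/2=0, d=(M1−M0)/(6·1)=691/591, b=Δ0−h0·(2M0+M1)/6=-4237/591
seg 1: a=-5, c=M1/2=691/197, d=(M2−M1)/(6·3)=-892/1773, b=Δ1−h1·(2M1+M2)/6=-2164/591
seg 2: a=2, c=M2/2=-201/197, d=(M3−M2)/(6·2)=-307/4728, b=Δ2−h2·(2M2+M3)/6=2246/591
seg 3: a=5, c=M3/2=-1111/788, d=(M4−M3)/(6·1)=1111/2364, b=Δ3−h3·(2M3+M4)/6=-1253/1182
t_q=27/4 → seg 3, τ=3/4; S=5+-1253/1182·τ+-1111/788·τ²+1111/2364·τ³=182067/50432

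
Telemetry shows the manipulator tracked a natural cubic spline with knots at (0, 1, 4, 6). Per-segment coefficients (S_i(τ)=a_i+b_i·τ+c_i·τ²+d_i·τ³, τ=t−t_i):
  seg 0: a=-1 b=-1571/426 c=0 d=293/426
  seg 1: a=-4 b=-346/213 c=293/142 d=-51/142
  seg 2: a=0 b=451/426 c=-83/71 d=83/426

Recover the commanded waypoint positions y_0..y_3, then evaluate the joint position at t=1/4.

y_0 = S_0(0) = a_0 = -1
y_1 = S_1(0) = a_1 = -4
y_2 = S_2(0) = a_2 = 0
y_3 = S_2(2) = -1
t_q=1/4 is in segment 0 (τ=1/4); S_0(τ)=-17369/9088

y_0=-1 y_1=-4 y_2=0 y_3=-1
S(1/4) = -17369/9088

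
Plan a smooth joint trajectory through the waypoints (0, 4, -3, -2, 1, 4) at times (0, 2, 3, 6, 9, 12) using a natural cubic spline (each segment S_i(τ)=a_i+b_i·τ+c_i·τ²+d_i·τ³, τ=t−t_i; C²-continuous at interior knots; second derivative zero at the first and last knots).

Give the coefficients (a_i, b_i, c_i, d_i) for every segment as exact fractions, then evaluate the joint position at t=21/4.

Δ: Δ0=2, Δ1=-7, Δ2=1/3, Δ3=1, Δ4=1
row 1: diag=6, rhs=-54; c'=1/6, d'=-9
row 2: denom=8−1·1/6=47/6; d'=(44−1·-9)/(47/6)=318/47
row 3: denom=12−3·18/47=510/47; d'=(4−3·318/47)/(510/47)=-383/255
row 4: denom=12−3·47/170=1899/170; d'=(0−3·-383/255)/(1899/170)=766/1899
back: M4=766/1899
back: M3=-383/255−47/170·766/1899=-3064/1899
back: M2=318/47−18/47·-3064/1899=1558/211
back: M1=-9−1/6·1558/211=-6476/633
M: M0=0, M1=-6476/633, M2=1558/211, M3=-3064/1899, M4=766/1899, M5=0
seg 0: a=0, c=M0/2=0, d=(M1−M0)/(6·2)=-1619/1899, b=Δ0−h0·(2M0+M1)/6=10274/1899
seg 1: a=4, c=M1/2=-3238/633, d=(M2−M1)/(6·1)=5575/1899, b=Δ1−h1·(2M1+M2)/6=-9154/1899
seg 2: a=-3, c=M2/2=779/211, d=(M3−M2)/(6·3)=-8543/17091, b=Δ2−h2·(2M2+M3)/6=-11857/1899
seg 3: a=-2, c=M3/2=-1532/1899, d=(M4−M3)/(6·3)=1915/17091, b=Δ3−h3·(2M3+M4)/6=4580/1899
seg 4: a=1, c=M4/2=383/1899, d=(M5−M4)/(6·3)=-383/17091, b=Δ4−h4·(2M4+M5)/6=1133/1899
t_q=21/4 → seg 2, τ=9/4; S=-3+-11857/1899·τ+779/211·τ²+-8543/17091·τ³=-54715/13504

  seg 0: a=0 b=10274/1899 c=0 d=-1619/1899
  seg 1: a=4 b=-9154/1899 c=-3238/633 d=5575/1899
  seg 2: a=-3 b=-11857/1899 c=779/211 d=-8543/17091
  seg 3: a=-2 b=4580/1899 c=-1532/1899 d=1915/17091
  seg 4: a=1 b=1133/1899 c=383/1899 d=-383/17091
S(21/4) = -54715/13504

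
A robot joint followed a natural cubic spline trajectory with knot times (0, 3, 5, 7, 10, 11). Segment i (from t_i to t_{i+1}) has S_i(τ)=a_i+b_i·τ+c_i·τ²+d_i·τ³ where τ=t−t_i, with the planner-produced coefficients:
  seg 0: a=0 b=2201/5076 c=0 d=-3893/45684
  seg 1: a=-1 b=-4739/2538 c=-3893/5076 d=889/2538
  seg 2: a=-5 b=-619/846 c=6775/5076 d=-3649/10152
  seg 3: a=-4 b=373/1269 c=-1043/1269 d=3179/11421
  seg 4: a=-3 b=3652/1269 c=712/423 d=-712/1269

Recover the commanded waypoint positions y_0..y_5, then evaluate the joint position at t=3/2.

y_0 = S_0(0) = a_0 = 0
y_1 = S_1(0) = a_1 = -1
y_2 = S_2(0) = a_2 = -5
y_3 = S_3(0) = a_3 = -4
y_4 = S_4(0) = a_4 = -3
y_5 = S_4(1) = 1
t_q=3/2 is in segment 0 (τ=3/2); S_0(τ)=1637/4512

y_0=0 y_1=-1 y_2=-5 y_3=-4 y_4=-3 y_5=1
S(3/2) = 1637/4512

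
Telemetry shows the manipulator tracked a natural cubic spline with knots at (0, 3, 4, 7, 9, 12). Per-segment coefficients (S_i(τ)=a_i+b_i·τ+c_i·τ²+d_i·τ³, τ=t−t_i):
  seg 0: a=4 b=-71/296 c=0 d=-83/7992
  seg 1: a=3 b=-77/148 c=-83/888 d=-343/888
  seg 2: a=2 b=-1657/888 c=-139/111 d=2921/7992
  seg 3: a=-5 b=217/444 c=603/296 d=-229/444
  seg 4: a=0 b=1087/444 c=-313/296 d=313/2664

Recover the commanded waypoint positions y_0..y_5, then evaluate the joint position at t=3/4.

y_0=4 y_1=3 y_2=2 y_3=-5 y_4=0 y_5=1
S(3/4) = 72285/18944

y_0 = S_0(0) = a_0 = 4
y_1 = S_1(0) = a_1 = 3
y_2 = S_2(0) = a_2 = 2
y_3 = S_3(0) = a_3 = -5
y_4 = S_4(0) = a_4 = 0
y_5 = S_4(3) = 1
t_q=3/4 is in segment 0 (τ=3/4); S_0(τ)=72285/18944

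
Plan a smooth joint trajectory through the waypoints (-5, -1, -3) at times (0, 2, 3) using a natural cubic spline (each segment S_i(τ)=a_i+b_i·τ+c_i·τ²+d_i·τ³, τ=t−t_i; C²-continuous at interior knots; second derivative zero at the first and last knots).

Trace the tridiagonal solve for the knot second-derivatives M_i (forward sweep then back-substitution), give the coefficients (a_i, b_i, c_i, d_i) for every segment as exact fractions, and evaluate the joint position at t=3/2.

Δ: Δ0=2, Δ1=-2
row 1: diag=6, rhs=-24; c'=1/6, d'=-4
back: M1=-4
M: M0=0, M1=-4, M2=0
seg 0: a=-5, c=M0/2=0, d=(M1−M0)/(6·2)=-1/3, b=Δ0−h0·(2M0+M1)/6=10/3
seg 1: a=-1, c=M1/2=-2, d=(M2−M1)/(6·1)=2/3, b=Δ1−h1·(2M1+M2)/6=-2/3
t_q=3/2 → seg 0, τ=3/2; S=-5+10/3·τ+0·τ²+-1/3·τ³=-9/8

  seg 0: a=-5 b=10/3 c=0 d=-1/3
  seg 1: a=-1 b=-2/3 c=-2 d=2/3
S(3/2) = -9/8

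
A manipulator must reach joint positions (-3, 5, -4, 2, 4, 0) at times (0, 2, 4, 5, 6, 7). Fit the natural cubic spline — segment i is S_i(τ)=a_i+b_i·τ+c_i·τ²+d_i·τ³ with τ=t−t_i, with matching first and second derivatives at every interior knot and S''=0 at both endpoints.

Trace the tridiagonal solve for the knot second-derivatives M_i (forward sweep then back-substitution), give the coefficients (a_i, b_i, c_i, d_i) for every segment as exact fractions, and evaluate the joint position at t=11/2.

Δ: Δ0=4, Δ1=-9/2, Δ2=6, Δ3=2, Δ4=-4
row 1: diag=8, rhs=-51; c'=1/4, d'=-51/8
row 2: denom=6−2·1/4=11/2; d'=(63−2·-51/8)/(11/2)=303/22
row 3: denom=4−1·2/11=42/11; d'=(-24−1·303/22)/(42/11)=-277/28
row 4: denom=4−1·11/42=157/42; d'=(-36−1·-277/28)/(157/42)=-2193/314
back: M4=-2193/314
back: M3=-277/28−11/42·-2193/314=-1266/157
back: M2=303/22−2/11·-1266/157=4785/314
back: M1=-51/8−1/4·4785/314=-1599/157
M: M0=0, M1=-1599/157, M2=4785/314, M3=-1266/157, M4=-2193/314, M5=0
seg 0: a=-3, c=M0/2=0, d=(M1−M0)/(6·2)=-533/628, b=Δ0−h0·(2M0+M1)/6=1161/157
seg 1: a=5, c=M1/2=-1599/314, d=(M2−M1)/(6·2)=2661/1256, b=Δ1−h1·(2M1+M2)/6=-438/157
seg 2: a=-4, c=M2/2=4785/628, d=(M3−M2)/(6·1)=-2439/628, b=Δ2−h2·(2M2+M3)/6=711/314
seg 3: a=2, c=M3/2=-633/157, d=(M4−M3)/(6·1)=113/628, b=Δ3−h3·(2M3+M4)/6=3675/628
seg 4: a=4, c=M4/2=-2193/628, d=(M5−M4)/(6·1)=731/628, b=Δ4−h4·(2M4+M5)/6=-525/314
t_q=11/2 → seg 3, τ=1/2; S=2+3675/628·τ+-633/157·τ²+113/628·τ³=19797/5024

  seg 0: a=-3 b=1161/157 c=0 d=-533/628
  seg 1: a=5 b=-438/157 c=-1599/314 d=2661/1256
  seg 2: a=-4 b=711/314 c=4785/628 d=-2439/628
  seg 3: a=2 b=3675/628 c=-633/157 d=113/628
  seg 4: a=4 b=-525/314 c=-2193/628 d=731/628
S(11/2) = 19797/5024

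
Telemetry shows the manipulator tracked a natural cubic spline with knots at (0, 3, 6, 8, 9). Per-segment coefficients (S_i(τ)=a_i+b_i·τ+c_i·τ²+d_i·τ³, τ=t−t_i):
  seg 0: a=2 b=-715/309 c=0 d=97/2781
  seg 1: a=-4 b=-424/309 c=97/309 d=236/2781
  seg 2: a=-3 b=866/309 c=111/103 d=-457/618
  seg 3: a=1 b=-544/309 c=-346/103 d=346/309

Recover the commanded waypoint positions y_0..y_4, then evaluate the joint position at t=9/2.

y_0 = S_0(0) = a_0 = 2
y_1 = S_1(0) = a_1 = -4
y_2 = S_2(0) = a_2 = -3
y_3 = S_3(0) = a_3 = 1
y_4 = S_3(1) = -3
t_q=9/2 is in segment 1 (τ=3/2); S_1(τ)=-2087/412

y_0=2 y_1=-4 y_2=-3 y_3=1 y_4=-3
S(9/2) = -2087/412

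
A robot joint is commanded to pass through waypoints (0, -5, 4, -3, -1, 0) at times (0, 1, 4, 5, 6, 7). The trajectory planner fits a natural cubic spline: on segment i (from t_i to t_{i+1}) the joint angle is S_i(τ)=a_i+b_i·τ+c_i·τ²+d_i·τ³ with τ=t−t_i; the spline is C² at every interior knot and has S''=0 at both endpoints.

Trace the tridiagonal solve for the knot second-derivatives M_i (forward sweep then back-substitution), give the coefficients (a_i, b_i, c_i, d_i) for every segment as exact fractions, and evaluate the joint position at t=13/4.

  seg 0: a=0 b=-5454/793 c=0 d=1489/793
  seg 1: a=-5 b=-987/793 c=4467/793 d=-1115/793
  seg 2: a=4 b=-330/61 c=-5568/793 d=4307/793
  seg 3: a=-3 b=-2505/793 c=7353/793 d=-3262/793
  seg 4: a=-1 b=2415/793 c=-2433/793 d=811/793
S(13/4) = 238585/50752

Δ: Δ0=-5, Δ1=3, Δ2=-7, Δ3=2, Δ4=1
row 1: diag=8, rhs=48; c'=3/8, d'=6
row 2: denom=8−3·3/8=55/8; d'=(-60−3·6)/(55/8)=-624/55
row 3: denom=4−1·8/55=212/55; d'=(54−1·-624/55)/(212/55)=1797/106
row 4: denom=4−1·55/212=793/212; d'=(-6−1·1797/106)/(793/212)=-4866/793
back: M4=-4866/793
back: M3=1797/106−55/212·-4866/793=14706/793
back: M2=-624/55−8/55·14706/793=-11136/793
back: M1=6−3/8·-11136/793=8934/793
M: M0=0, M1=8934/793, M2=-11136/793, M3=14706/793, M4=-4866/793, M5=0
seg 0: a=0, c=M0/2=0, d=(M1−M0)/(6·1)=1489/793, b=Δ0−h0·(2M0+M1)/6=-5454/793
seg 1: a=-5, c=M1/2=4467/793, d=(M2−M1)/(6·3)=-1115/793, b=Δ1−h1·(2M1+M2)/6=-987/793
seg 2: a=4, c=M2/2=-5568/793, d=(M3−M2)/(6·1)=4307/793, b=Δ2−h2·(2M2+M3)/6=-330/61
seg 3: a=-3, c=M3/2=7353/793, d=(M4−M3)/(6·1)=-3262/793, b=Δ3−h3·(2M3+M4)/6=-2505/793
seg 4: a=-1, c=M4/2=-2433/793, d=(M5−M4)/(6·1)=811/793, b=Δ4−h4·(2M4+M5)/6=2415/793
t_q=13/4 → seg 1, τ=9/4; S=-5+-987/793·τ+4467/793·τ²+-1115/793·τ³=238585/50752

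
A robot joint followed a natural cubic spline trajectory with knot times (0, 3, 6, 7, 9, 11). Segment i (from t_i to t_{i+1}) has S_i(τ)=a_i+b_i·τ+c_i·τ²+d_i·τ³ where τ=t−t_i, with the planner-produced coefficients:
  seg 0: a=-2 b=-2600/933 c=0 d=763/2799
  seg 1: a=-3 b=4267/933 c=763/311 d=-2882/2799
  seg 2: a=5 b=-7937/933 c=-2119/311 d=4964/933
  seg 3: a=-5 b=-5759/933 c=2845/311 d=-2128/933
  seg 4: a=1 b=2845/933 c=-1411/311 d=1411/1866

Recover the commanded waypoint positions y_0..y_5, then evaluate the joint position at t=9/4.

y_0 = S_0(0) = a_0 = -2
y_1 = S_1(0) = a_1 = -3
y_2 = S_2(0) = a_2 = 5
y_3 = S_3(0) = a_3 = -5
y_4 = S_4(0) = a_4 = 1
y_5 = S_4(2) = -5
t_q=9/4 is in segment 0 (τ=9/4); S_0(τ)=-102805/19904

y_0=-2 y_1=-3 y_2=5 y_3=-5 y_4=1 y_5=-5
S(9/4) = -102805/19904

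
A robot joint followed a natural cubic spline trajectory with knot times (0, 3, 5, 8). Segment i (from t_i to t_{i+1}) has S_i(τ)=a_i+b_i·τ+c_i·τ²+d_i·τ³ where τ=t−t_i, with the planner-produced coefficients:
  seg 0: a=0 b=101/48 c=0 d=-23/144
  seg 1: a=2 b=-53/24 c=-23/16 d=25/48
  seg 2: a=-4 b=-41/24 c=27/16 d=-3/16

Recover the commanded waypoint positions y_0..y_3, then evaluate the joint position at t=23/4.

y_0=0 y_1=2 y_2=-4 y_3=1
S(23/4) = -4517/1024

y_0 = S_0(0) = a_0 = 0
y_1 = S_1(0) = a_1 = 2
y_2 = S_2(0) = a_2 = -4
y_3 = S_2(3) = 1
t_q=23/4 is in segment 2 (τ=3/4); S_2(τ)=-4517/1024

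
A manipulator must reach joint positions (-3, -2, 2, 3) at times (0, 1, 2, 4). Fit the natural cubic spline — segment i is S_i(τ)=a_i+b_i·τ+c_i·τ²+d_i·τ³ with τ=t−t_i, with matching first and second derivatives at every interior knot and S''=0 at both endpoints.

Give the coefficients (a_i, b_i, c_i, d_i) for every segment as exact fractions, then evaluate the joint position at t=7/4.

Δ: Δ0=1, Δ1=4, Δ2=1/2
row 1: diag=4, rhs=18; c'=1/4, d'=9/2
row 2: denom=6−1·1/4=23/4; d'=(-21−1·9/2)/(23/4)=-102/23
back: M2=-102/23
back: M1=9/2−1/4·-102/23=129/23
M: M0=0, M1=129/23, M2=-102/23, M3=0
seg 0: a=-3, c=M0/2=0, d=(M1−M0)/(6·1)=43/46, b=Δ0−h0·(2M0+M1)/6=3/46
seg 1: a=-2, c=M1/2=129/46, d=(M2−M1)/(6·1)=-77/46, b=Δ1−h1·(2M1+M2)/6=66/23
seg 2: a=2, c=M2/2=-51/23, d=(M3−M2)/(6·2)=17/46, b=Δ2−h2·(2M2+M3)/6=159/46
t_q=7/4 → seg 1, τ=3/4; S=-2+66/23·τ+129/46·τ²+-77/46·τ³=131/128

  seg 0: a=-3 b=3/46 c=0 d=43/46
  seg 1: a=-2 b=66/23 c=129/46 d=-77/46
  seg 2: a=2 b=159/46 c=-51/23 d=17/46
S(7/4) = 131/128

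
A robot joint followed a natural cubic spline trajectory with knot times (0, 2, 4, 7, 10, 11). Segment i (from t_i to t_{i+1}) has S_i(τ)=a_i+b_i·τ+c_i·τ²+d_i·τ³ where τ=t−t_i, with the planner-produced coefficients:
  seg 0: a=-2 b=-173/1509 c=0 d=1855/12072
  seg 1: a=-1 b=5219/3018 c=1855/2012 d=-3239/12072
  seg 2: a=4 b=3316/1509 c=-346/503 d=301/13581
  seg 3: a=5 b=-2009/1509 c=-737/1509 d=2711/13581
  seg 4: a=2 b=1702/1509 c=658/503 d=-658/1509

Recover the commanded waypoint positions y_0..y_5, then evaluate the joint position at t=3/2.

y_0=-2 y_1=-1 y_2=4 y_3=5 y_4=2 y_5=4
S(3/2) = -53225/32192

y_0 = S_0(0) = a_0 = -2
y_1 = S_1(0) = a_1 = -1
y_2 = S_2(0) = a_2 = 4
y_3 = S_3(0) = a_3 = 5
y_4 = S_4(0) = a_4 = 2
y_5 = S_4(1) = 4
t_q=3/2 is in segment 0 (τ=3/2); S_0(τ)=-53225/32192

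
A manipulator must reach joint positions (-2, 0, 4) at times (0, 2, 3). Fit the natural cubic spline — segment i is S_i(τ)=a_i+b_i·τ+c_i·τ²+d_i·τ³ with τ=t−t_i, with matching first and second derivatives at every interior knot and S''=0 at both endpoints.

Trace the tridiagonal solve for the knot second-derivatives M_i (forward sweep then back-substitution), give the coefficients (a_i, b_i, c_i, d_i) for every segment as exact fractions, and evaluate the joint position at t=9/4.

Δ: Δ0=1, Δ1=4
row 1: diag=6, rhs=18; c'=1/6, d'=3
back: M1=3
M: M0=0, M1=3, M2=0
seg 0: a=-2, c=M0/2=0, d=(M1−M0)/(6·2)=1/4, b=Δ0−h0·(2M0+M1)/6=0
seg 1: a=0, c=M1/2=3/2, d=(M2−M1)/(6·1)=-1/2, b=Δ1−h1·(2M1+M2)/6=3
t_q=9/4 → seg 1, τ=1/4; S=0+3·τ+3/2·τ²+-1/2·τ³=107/128

  seg 0: a=-2 b=0 c=0 d=1/4
  seg 1: a=0 b=3 c=3/2 d=-1/2
S(9/4) = 107/128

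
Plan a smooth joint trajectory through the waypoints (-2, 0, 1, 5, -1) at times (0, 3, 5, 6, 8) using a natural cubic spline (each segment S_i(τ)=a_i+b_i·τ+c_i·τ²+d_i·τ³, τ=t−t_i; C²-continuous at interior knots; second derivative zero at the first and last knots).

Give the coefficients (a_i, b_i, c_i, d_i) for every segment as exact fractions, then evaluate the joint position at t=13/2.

  seg 0: a=-2 b=2417/1956 c=0 d=-371/5868
  seg 1: a=0 b=-461/978 c=-371/652 d=2063/3912
  seg 2: a=1 b=1751/489 c=423/163 d=-1064/489
  seg 3: a=5 b=1097/489 c=-641/163 d=641/978
S(13/2) = 13615/2608

Δ: Δ0=2/3, Δ1=1/2, Δ2=4, Δ3=-3
row 1: diag=10, rhs=-1; c'=1/5, d'=-1/10
row 2: denom=6−2·1/5=28/5; d'=(21−2·-1/10)/(28/5)=53/14
row 3: denom=6−1·5/28=163/28; d'=(-42−1·53/14)/(163/28)=-1282/163
back: M3=-1282/163
back: M2=53/14−5/28·-1282/163=846/163
back: M1=-1/10−1/5·846/163=-371/326
M: M0=0, M1=-371/326, M2=846/163, M3=-1282/163, M4=0
seg 0: a=-2, c=M0/2=0, d=(M1−M0)/(6·3)=-371/5868, b=Δ0−h0·(2M0+M1)/6=2417/1956
seg 1: a=0, c=M1/2=-371/652, d=(M2−M1)/(6·2)=2063/3912, b=Δ1−h1·(2M1+M2)/6=-461/978
seg 2: a=1, c=M2/2=423/163, d=(M3−M2)/(6·1)=-1064/489, b=Δ2−h2·(2M2+M3)/6=1751/489
seg 3: a=5, c=M3/2=-641/163, d=(M4−M3)/(6·2)=641/978, b=Δ3−h3·(2M3+M4)/6=1097/489
t_q=13/2 → seg 3, τ=1/2; S=5+1097/489·τ+-641/163·τ²+641/978·τ³=13615/2608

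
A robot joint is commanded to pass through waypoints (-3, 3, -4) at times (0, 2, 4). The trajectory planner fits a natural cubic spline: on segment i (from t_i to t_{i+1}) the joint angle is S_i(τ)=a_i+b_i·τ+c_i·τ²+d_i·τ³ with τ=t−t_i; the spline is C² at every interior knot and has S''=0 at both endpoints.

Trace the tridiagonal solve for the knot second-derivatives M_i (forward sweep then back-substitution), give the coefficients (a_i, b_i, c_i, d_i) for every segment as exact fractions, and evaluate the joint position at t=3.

  seg 0: a=-3 b=37/8 c=0 d=-13/32
  seg 1: a=3 b=-1/4 c=-39/16 d=13/32
S(3) = 23/32

Δ: Δ0=3, Δ1=-7/2
row 1: diag=8, rhs=-39; c'=1/4, d'=-39/8
back: M1=-39/8
M: M0=0, M1=-39/8, M2=0
seg 0: a=-3, c=M0/2=0, d=(M1−M0)/(6·2)=-13/32, b=Δ0−h0·(2M0+M1)/6=37/8
seg 1: a=3, c=M1/2=-39/16, d=(M2−M1)/(6·2)=13/32, b=Δ1−h1·(2M1+M2)/6=-1/4
t_q=3 → seg 1, τ=1; S=3+-1/4·τ+-39/16·τ²+13/32·τ³=23/32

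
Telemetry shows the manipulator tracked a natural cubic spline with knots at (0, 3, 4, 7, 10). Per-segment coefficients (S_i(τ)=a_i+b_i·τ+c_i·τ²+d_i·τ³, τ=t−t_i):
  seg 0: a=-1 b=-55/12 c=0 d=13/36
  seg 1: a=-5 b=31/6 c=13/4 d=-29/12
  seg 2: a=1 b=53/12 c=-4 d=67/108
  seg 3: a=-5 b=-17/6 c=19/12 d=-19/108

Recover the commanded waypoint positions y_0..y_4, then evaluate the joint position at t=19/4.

y_0 = S_0(0) = a_0 = -1
y_1 = S_1(0) = a_1 = -5
y_2 = S_2(0) = a_2 = 1
y_3 = S_3(0) = a_3 = -5
y_4 = S_3(3) = -4
t_q=19/4 is in segment 2 (τ=3/4); S_2(τ)=595/256

y_0=-1 y_1=-5 y_2=1 y_3=-5 y_4=-4
S(19/4) = 595/256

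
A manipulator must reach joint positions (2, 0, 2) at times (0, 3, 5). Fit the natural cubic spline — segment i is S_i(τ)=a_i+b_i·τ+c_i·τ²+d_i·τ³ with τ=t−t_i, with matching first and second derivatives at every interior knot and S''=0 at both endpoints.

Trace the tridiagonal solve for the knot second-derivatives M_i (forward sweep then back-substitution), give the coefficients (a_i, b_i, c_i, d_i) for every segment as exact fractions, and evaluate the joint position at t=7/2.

Δ: Δ0=-2/3, Δ1=1
row 1: diag=10, rhs=10; c'=1/5, d'=1
back: M1=1
M: M0=0, M1=1, M2=0
seg 0: a=2, c=M0/2=0, d=(M1−M0)/(6·3)=1/18, b=Δ0−h0·(2M0+M1)/6=-7/6
seg 1: a=0, c=M1/2=1/2, d=(M2−M1)/(6·2)=-1/12, b=Δ1−h1·(2M1+M2)/6=1/3
t_q=7/2 → seg 1, τ=1/2; S=0+1/3·τ+1/2·τ²+-1/12·τ³=9/32

  seg 0: a=2 b=-7/6 c=0 d=1/18
  seg 1: a=0 b=1/3 c=1/2 d=-1/12
S(7/2) = 9/32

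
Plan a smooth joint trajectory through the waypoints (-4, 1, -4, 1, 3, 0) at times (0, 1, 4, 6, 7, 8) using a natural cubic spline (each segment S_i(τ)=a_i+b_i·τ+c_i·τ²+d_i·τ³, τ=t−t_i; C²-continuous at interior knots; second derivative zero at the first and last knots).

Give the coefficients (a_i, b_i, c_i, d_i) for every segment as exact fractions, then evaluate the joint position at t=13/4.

Δ: Δ0=5, Δ1=-5/3, Δ2=5/2, Δ3=2, Δ4=-3
row 1: diag=8, rhs=-40; c'=3/8, d'=-5
row 2: denom=10−3·3/8=71/8; d'=(25−3·-5)/(71/8)=320/71
row 3: denom=6−2·16/71=394/71; d'=(-3−2·320/71)/(394/71)=-853/394
row 4: denom=4−1·71/394=1505/394; d'=(-30−1·-853/394)/(1505/394)=-10967/1505
back: M4=-10967/1505
back: M3=-853/394−71/394·-10967/1505=-1282/1505
back: M2=320/71−16/71·-1282/1505=7072/1505
back: M1=-5−3/8·7072/1505=-10177/1505
M: M0=0, M1=-10177/1505, M2=7072/1505, M3=-1282/1505, M4=-10967/1505, M5=0
seg 0: a=-4, c=M0/2=0, d=(M1−M0)/(6·1)=-10177/9030, b=Δ0−h0·(2M0+M1)/6=55327/9030
seg 1: a=1, c=M1/2=-10177/3010, d=(M2−M1)/(6·3)=17249/27090, b=Δ1−h1·(2M1+M2)/6=12398/4515
seg 2: a=-4, c=M2/2=3536/1505, d=(M3−M2)/(6·2)=-4177/9030, b=Δ2−h2·(2M2+M3)/6=-3149/9030
seg 3: a=1, c=M3/2=-641/1505, d=(M4−M3)/(6·1)=-1937/1806, b=Δ3−h3·(2M3+M4)/6=4513/1290
seg 4: a=3, c=M4/2=-10967/3010, d=(M5−M4)/(6·1)=10967/9030, b=Δ4−h4·(2M4+M5)/6=-2578/4515
t_q=13/4 → seg 1, τ=9/4; S=1+12398/4515·τ+-10177/3010·τ²+17249/27090·τ³=-517331/192640

  seg 0: a=-4 b=55327/9030 c=0 d=-10177/9030
  seg 1: a=1 b=12398/4515 c=-10177/3010 d=17249/27090
  seg 2: a=-4 b=-3149/9030 c=3536/1505 d=-4177/9030
  seg 3: a=1 b=4513/1290 c=-641/1505 d=-1937/1806
  seg 4: a=3 b=-2578/4515 c=-10967/3010 d=10967/9030
S(13/4) = -517331/192640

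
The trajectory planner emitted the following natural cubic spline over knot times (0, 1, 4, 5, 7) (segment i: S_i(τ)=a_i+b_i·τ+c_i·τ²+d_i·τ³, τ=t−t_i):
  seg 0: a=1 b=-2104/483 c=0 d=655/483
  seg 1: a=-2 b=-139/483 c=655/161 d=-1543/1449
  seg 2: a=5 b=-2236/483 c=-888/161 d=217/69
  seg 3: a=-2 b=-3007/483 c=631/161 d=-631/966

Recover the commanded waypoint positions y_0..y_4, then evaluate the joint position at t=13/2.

y_0=1 y_1=-2 y_2=5 y_3=-2 y_4=-4
S(13/2) = -12171/2576

y_0 = S_0(0) = a_0 = 1
y_1 = S_1(0) = a_1 = -2
y_2 = S_2(0) = a_2 = 5
y_3 = S_3(0) = a_3 = -2
y_4 = S_3(2) = -4
t_q=13/2 is in segment 3 (τ=3/2); S_3(τ)=-12171/2576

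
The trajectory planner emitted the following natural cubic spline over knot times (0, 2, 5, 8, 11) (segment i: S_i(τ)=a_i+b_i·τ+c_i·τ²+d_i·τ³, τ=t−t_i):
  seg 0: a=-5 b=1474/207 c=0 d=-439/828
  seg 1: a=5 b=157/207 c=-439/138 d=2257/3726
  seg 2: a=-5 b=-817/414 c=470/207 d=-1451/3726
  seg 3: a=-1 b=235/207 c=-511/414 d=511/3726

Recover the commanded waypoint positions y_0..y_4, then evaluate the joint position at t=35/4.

y_0=-5 y_1=5 y_2=-5 y_3=-1 y_4=-5
S(35/4) = -2311/2944

y_0 = S_0(0) = a_0 = -5
y_1 = S_1(0) = a_1 = 5
y_2 = S_2(0) = a_2 = -5
y_3 = S_3(0) = a_3 = -1
y_4 = S_3(3) = -5
t_q=35/4 is in segment 3 (τ=3/4); S_3(τ)=-2311/2944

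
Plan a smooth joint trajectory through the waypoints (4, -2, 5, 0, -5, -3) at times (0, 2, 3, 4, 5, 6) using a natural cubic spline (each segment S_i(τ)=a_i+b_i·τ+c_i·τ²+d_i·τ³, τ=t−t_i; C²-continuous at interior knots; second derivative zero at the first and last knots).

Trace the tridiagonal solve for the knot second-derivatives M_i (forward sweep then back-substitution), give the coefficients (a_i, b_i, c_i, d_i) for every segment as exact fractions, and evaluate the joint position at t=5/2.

  seg 0: a=4 b=-2429/321 c=0 d=733/642
  seg 1: a=-2 b=1969/321 c=733/107 d=-1921/321
  seg 2: a=5 b=604/321 c=-1188/107 d=1355/321
  seg 3: a=0 b=-2459/321 c=167/107 d=353/321
  seg 4: a=-5 b=-398/321 c=520/107 d=-520/321
S(5/2) = 1739/856

Δ: Δ0=-3, Δ1=7, Δ2=-5, Δ3=-5, Δ4=2
row 1: diag=6, rhs=60; c'=1/6, d'=10
row 2: denom=4−1·1/6=23/6; d'=(-72−1·10)/(23/6)=-492/23
row 3: denom=4−1·6/23=86/23; d'=(0−1·-492/23)/(86/23)=246/43
row 4: denom=4−1·23/86=321/86; d'=(42−1·246/43)/(321/86)=1040/107
back: M4=1040/107
back: M3=246/43−23/86·1040/107=334/107
back: M2=-492/23−6/23·334/107=-2376/107
back: M1=10−1/6·-2376/107=1466/107
M: M0=0, M1=1466/107, M2=-2376/107, M3=334/107, M4=1040/107, M5=0
seg 0: a=4, c=M0/2=0, d=(M1−M0)/(6·2)=733/642, b=Δ0−h0·(2M0+M1)/6=-2429/321
seg 1: a=-2, c=M1/2=733/107, d=(M2−M1)/(6·1)=-1921/321, b=Δ1−h1·(2M1+M2)/6=1969/321
seg 2: a=5, c=M2/2=-1188/107, d=(M3−M2)/(6·1)=1355/321, b=Δ2−h2·(2M2+M3)/6=604/321
seg 3: a=0, c=M3/2=167/107, d=(M4−M3)/(6·1)=353/321, b=Δ3−h3·(2M3+M4)/6=-2459/321
seg 4: a=-5, c=M4/2=520/107, d=(M5−M4)/(6·1)=-520/321, b=Δ4−h4·(2M4+M5)/6=-398/321
t_q=5/2 → seg 1, τ=1/2; S=-2+1969/321·τ+733/107·τ²+-1921/321·τ³=1739/856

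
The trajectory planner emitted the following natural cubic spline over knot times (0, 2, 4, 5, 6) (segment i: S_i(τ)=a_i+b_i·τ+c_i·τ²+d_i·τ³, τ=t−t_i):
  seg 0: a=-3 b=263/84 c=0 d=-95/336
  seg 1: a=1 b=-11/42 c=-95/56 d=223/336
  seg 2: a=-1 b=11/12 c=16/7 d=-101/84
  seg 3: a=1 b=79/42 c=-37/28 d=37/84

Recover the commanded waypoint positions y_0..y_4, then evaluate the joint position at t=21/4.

y_0 = S_0(0) = a_0 = -3
y_1 = S_1(0) = a_1 = 1
y_2 = S_2(0) = a_2 = -1
y_3 = S_3(0) = a_3 = 1
y_4 = S_3(1) = 2
t_q=21/4 is in segment 3 (τ=1/4); S_3(τ)=357/256

y_0=-3 y_1=1 y_2=-1 y_3=1 y_4=2
S(21/4) = 357/256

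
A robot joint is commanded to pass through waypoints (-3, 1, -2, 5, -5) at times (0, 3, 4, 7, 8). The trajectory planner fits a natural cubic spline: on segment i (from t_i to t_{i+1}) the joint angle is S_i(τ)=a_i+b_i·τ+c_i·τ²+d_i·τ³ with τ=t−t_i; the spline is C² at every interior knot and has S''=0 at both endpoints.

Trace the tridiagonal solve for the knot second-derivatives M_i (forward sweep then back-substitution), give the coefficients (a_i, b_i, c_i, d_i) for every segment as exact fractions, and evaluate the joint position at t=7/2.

Δ: Δ0=4/3, Δ1=-3, Δ2=7/3, Δ3=-10
row 1: diag=8, rhs=-26; c'=1/8, d'=-13/4
row 2: denom=8−1·1/8=63/8; d'=(32−1·-13/4)/(63/8)=94/21
row 3: denom=8−3·8/21=48/7; d'=(-74−3·94/21)/(48/7)=-51/4
back: M3=-51/4
back: M2=94/21−8/21·-51/4=28/3
back: M1=-13/4−1/8·28/3=-53/12
M: M0=0, M1=-53/12, M2=28/3, M3=-51/4, M4=0
seg 0: a=-3, c=M0/2=0, d=(M1−M0)/(6·3)=-53/216, b=Δ0−h0·(2M0+M1)/6=85/24
seg 1: a=1, c=M1/2=-53/24, d=(M2−M1)/(6·1)=55/24, b=Δ1−h1·(2M1+M2)/6=-37/12
seg 2: a=-2, c=M2/2=14/3, d=(M3−M2)/(6·3)=-265/216, b=Δ2−h2·(2M2+M3)/6=-5/8
seg 3: a=5, c=M3/2=-51/8, d=(M4−M3)/(6·1)=17/8, b=Δ3−h3·(2M3+M4)/6=-23/4
t_q=7/2 → seg 1, τ=1/2; S=1+-37/12·τ+-53/24·τ²+55/24·τ³=-155/192

  seg 0: a=-3 b=85/24 c=0 d=-53/216
  seg 1: a=1 b=-37/12 c=-53/24 d=55/24
  seg 2: a=-2 b=-5/8 c=14/3 d=-265/216
  seg 3: a=5 b=-23/4 c=-51/8 d=17/8
S(7/2) = -155/192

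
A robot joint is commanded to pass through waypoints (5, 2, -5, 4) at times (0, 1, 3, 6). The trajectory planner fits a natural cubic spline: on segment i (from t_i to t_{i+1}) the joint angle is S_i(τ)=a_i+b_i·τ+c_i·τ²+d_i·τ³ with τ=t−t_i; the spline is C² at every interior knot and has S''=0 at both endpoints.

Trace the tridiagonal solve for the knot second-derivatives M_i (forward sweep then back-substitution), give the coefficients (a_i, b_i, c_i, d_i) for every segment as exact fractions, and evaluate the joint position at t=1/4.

Δ: Δ0=-3, Δ1=-7/2, Δ2=3
row 1: diag=6, rhs=-3; c'=1/3, d'=-1/2
row 2: denom=10−2·1/3=28/3; d'=(39−2·-1/2)/(28/3)=30/7
back: M2=30/7
back: M1=-1/2−1/3·30/7=-27/14
M: M0=0, M1=-27/14, M2=30/7, M3=0
seg 0: a=5, c=M0/2=0, d=(M1−M0)/(6·1)=-9/28, b=Δ0−h0·(2M0+M1)/6=-75/28
seg 1: a=2, c=M1/2=-27/28, d=(M2−M1)/(6·2)=29/56, b=Δ1−h1·(2M1+M2)/6=-51/14
seg 2: a=-5, c=M2/2=15/7, d=(M3−M2)/(6·3)=-5/21, b=Δ2−h2·(2M2+M3)/6=-9/7
t_q=1/4 → seg 0, τ=1/4; S=5+-75/28·τ+0·τ²+-9/28·τ³=7751/1792

  seg 0: a=5 b=-75/28 c=0 d=-9/28
  seg 1: a=2 b=-51/14 c=-27/28 d=29/56
  seg 2: a=-5 b=-9/7 c=15/7 d=-5/21
S(1/4) = 7751/1792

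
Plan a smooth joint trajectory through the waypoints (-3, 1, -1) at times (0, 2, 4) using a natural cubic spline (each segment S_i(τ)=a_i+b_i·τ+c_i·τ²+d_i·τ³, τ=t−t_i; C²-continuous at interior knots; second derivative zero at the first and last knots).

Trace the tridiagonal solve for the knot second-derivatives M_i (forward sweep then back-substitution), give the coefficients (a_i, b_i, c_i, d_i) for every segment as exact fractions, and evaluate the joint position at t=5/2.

Δ: Δ0=2, Δ1=-1
row 1: diag=8, rhs=-18; c'=1/4, d'=-9/4
back: M1=-9/4
M: M0=0, M1=-9/4, M2=0
seg 0: a=-3, c=M0/2=0, d=(M1−M0)/(6·2)=-3/16, b=Δ0−h0·(2M0+M1)/6=11/4
seg 1: a=1, c=M1/2=-9/8, d=(M2−M1)/(6·2)=3/16, b=Δ1−h1·(2M1+M2)/6=1/2
t_q=5/2 → seg 1, τ=1/2; S=1+1/2·τ+-9/8·τ²+3/16·τ³=127/128

  seg 0: a=-3 b=11/4 c=0 d=-3/16
  seg 1: a=1 b=1/2 c=-9/8 d=3/16
S(5/2) = 127/128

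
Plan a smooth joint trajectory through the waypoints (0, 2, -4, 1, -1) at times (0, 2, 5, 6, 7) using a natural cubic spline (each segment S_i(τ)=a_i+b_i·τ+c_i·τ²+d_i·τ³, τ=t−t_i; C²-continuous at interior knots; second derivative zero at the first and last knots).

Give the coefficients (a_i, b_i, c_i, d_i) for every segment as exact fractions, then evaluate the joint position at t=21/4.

Δ: Δ0=1, Δ1=-2, Δ2=5, Δ3=-2
row 1: diag=10, rhs=-18; c'=3/10, d'=-9/5
row 2: denom=8−3·3/10=71/10; d'=(42−3·-9/5)/(71/10)=474/71
row 3: denom=4−1·10/71=274/71; d'=(-42−1·474/71)/(274/71)=-1728/137
back: M3=-1728/137
back: M2=474/71−10/71·-1728/137=1158/137
back: M1=-9/5−3/10·1158/137=-594/137
M: M0=0, M1=-594/137, M2=1158/137, M3=-1728/137, M4=0
seg 0: a=0, c=M0/2=0, d=(M1−M0)/(6·2)=-99/274, b=Δ0−h0·(2M0+M1)/6=335/137
seg 1: a=2, c=M1/2=-297/137, d=(M2−M1)/(6·3)=292/411, b=Δ1−h1·(2M1+M2)/6=-259/137
seg 2: a=-4, c=M2/2=579/137, d=(M3−M2)/(6·1)=-481/137, b=Δ2−h2·(2M2+M3)/6=587/137
seg 3: a=1, c=M3/2=-864/137, d=(M4−M3)/(6·1)=288/137, b=Δ3−h3·(2M3+M4)/6=302/137
t_q=21/4 → seg 2, τ=1/4; S=-4+587/137·τ+579/137·τ²+-481/137·τ³=-23845/8768

  seg 0: a=0 b=335/137 c=0 d=-99/274
  seg 1: a=2 b=-259/137 c=-297/137 d=292/411
  seg 2: a=-4 b=587/137 c=579/137 d=-481/137
  seg 3: a=1 b=302/137 c=-864/137 d=288/137
S(21/4) = -23845/8768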